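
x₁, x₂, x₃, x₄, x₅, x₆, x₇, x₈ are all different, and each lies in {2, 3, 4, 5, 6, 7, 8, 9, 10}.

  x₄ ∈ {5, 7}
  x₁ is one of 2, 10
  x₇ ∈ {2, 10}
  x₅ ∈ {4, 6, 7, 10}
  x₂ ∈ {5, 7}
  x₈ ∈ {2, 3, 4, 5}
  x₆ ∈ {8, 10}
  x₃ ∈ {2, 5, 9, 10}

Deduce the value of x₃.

9

x₁ and x₇ share exactly the 2 values {2, 10}; by pigeonhole those values go to them, so strike 2, 10 from x₃, x₅, x₆, x₈.
x₆ has just one choice, so x₆ = 8.
x₂ and x₄ between them cover only {5, 7} — a naked pair. Remove those values from x₃, x₅, x₈.
So x₃ = 9.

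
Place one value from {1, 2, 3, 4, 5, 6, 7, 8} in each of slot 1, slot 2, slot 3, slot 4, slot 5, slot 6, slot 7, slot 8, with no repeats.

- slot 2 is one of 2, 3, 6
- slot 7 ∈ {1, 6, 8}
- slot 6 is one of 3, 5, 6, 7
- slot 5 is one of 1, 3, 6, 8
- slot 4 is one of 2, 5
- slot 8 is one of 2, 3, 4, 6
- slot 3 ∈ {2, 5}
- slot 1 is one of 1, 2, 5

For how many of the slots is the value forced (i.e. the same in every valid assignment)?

Among the 8 variables, 4 fits only slot 8 (and all 8 values in {1, 2, 3, 4, 5, 6, 7, 8} must be used), so slot 8 = 4.
The 7 still-open variables together cover exactly {1, 2, 3, 5, 6, 7, 8} — 7 values for 7 variables — and 7 appears only in slot 6's list, so slot 6 = 7.
slot 3 and slot 4 between them cover only {2, 5} — a naked pair. Remove those values from slot 1, slot 2.
slot 1's domain is down to {1}, so slot 1 = 1. Eliminate 1 elsewhere: slot 5, slot 7.
Determined: slot 1=1, slot 6=7, slot 8=4. The other slots each still have more than one consistent value. That makes 3.

3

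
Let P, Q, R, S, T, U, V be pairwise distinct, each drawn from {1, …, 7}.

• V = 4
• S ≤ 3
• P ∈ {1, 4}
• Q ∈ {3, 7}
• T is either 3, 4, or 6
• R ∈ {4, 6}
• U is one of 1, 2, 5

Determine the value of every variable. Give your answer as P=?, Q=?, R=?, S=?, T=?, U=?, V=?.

V has just one choice, so V = 4. Strike 4 from P, R, T.
P's domain is down to {1}, so P = 1. So S, U can't be 1.
R's domain is down to {6}, so R = 6. So T can't be 6.
T's domain is down to {3}, so T = 3. So Q, S can't be 3.
Q has just one choice, so Q = 7.
S must be 2 (only option left). Eliminate 2 elsewhere: U.
U has just one choice, so U = 5.

P=1, Q=7, R=6, S=2, T=3, U=5, V=4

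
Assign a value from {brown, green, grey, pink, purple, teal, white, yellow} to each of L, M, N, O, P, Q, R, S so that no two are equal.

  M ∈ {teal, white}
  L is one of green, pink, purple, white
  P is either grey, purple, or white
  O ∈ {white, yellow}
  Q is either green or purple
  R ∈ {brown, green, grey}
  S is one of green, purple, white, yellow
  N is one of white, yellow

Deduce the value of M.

Among the 8 variables, brown fits only R (and all 8 values in {brown, green, grey, pink, purple, teal, white, yellow} must be used), so R = brown.
Among the 7 still-open variables, grey fits only P (and all 7 values in {green, grey, pink, purple, teal, white, yellow} must be used), so P = grey.
The 6 still-open variables draw from only 6 values {green, pink, purple, teal, white, yellow}, so each is used; only L can be pink, hence L = pink.
Among the 5 still-open variables, teal fits only M (and all 5 values in {green, purple, teal, white, yellow} must be used), so M = teal.

teal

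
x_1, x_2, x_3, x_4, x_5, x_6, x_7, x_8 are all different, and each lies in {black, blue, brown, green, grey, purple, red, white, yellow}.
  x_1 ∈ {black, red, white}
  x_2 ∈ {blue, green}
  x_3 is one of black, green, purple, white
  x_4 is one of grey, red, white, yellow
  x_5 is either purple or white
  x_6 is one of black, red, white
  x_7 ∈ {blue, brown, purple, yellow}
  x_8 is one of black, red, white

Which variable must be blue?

The 3 variables x_1, x_6, x_8 are confined to {black, red, white}, which locks those values in; drop them from x_3, x_4, x_5.
x_5 has just one choice, so x_5 = purple. Strike purple from x_3, x_7.
x_3's domain is down to {green}, so x_3 = green. Eliminate green elsewhere: x_2.
So blue goes to x_2.

x_2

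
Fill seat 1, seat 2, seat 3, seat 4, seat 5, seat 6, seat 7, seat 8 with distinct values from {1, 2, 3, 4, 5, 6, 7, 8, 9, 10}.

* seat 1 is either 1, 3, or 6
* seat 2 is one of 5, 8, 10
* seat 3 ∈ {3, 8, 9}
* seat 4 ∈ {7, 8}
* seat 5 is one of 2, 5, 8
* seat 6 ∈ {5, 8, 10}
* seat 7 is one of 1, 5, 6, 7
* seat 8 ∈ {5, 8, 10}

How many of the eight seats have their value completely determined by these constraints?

seat 2, seat 6, seat 8 share exactly the 3 values {5, 8, 10}; by pigeonhole those values go to them, so strike 5, 8, 10 from seat 3, seat 4, seat 5, seat 7.
seat 4 must be 7 (only option left). Remove 7 from seat 7.
seat 5's domain is down to {2}, so seat 5 = 2.
Determined: seat 4=7, seat 5=2. The other seats each still have more than one consistent value. That makes 2.

2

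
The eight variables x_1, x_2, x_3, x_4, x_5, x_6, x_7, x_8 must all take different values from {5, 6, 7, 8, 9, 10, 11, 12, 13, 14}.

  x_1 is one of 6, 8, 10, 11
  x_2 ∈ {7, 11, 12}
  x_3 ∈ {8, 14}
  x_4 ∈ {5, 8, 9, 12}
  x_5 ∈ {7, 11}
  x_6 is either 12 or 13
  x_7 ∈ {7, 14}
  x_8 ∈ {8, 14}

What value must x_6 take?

13

The 2 variables x_3 and x_8 are confined to {8, 14}, which locks those values in; drop them from x_1, x_4, x_7.
That leaves x_7 = 7. Remove 7 from x_2, x_5.
x_5 must be 11 (only option left). Eliminate 11 elsewhere: x_1, x_2.
That leaves x_2 = 12. Eliminate 12 elsewhere: x_4, x_6.
So x_6 = 13.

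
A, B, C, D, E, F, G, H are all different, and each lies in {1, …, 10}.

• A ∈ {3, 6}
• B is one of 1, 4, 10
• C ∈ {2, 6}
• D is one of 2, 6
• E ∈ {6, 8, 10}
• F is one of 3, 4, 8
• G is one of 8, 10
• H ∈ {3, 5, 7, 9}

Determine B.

C and D share exactly the 2 values {2, 6}; by pigeonhole those values go to them, so strike 2, 6 from A, E.
A must be 3 (only option left). So F, H can't be 3.
E and G share exactly the 2 values {8, 10}; by pigeonhole those values go to them, so strike 8, 10 from B, F.
F must be 4 (only option left). Strike 4 from B.
So B = 1.

1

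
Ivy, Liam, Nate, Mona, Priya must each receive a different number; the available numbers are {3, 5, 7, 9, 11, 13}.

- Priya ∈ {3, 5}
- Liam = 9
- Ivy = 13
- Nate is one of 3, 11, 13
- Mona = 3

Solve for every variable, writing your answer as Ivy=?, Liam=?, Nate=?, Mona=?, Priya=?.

Ivy=13, Liam=9, Nate=11, Mona=3, Priya=5

Ivy has just one choice, so Ivy = 13. Remove 13 from Nate.
Liam has just one choice, so Liam = 9.
Mona must be 3 (only option left). So Nate, Priya can't be 3.
Priya must be 5 (only option left).
Nate must be 11 (only option left).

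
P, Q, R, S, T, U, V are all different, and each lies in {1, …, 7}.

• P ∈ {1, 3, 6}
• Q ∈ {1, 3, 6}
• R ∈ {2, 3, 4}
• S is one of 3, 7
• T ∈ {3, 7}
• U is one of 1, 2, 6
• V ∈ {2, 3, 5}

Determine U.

Among the 7 variables, 4 fits only R (and all 7 values in {1, 2, 3, 4, 5, 6, 7} must be used), so R = 4.
The 6 still-open variables together cover exactly {1, 2, 3, 5, 6, 7} — 6 values for 6 variables — and 5 appears only in V's list, so V = 5.
The 5 still-open variables draw from only 5 values {1, 2, 3, 6, 7}, so each is used; only U can be 2, hence U = 2.

2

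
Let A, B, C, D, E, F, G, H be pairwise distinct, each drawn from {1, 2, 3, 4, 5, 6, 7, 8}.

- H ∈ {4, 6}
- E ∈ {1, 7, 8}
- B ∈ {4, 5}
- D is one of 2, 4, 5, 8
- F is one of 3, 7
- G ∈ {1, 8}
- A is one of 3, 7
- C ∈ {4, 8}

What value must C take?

4

The 8 variables together cover exactly {1, 2, 3, 4, 5, 6, 7, 8} — 8 values for 8 variables — and 2 appears only in D's list, so D = 2.
Among the 7 still-open variables, 5 fits only B (and all 7 values in {1, 3, 4, 5, 6, 7, 8} must be used), so B = 5.
The 6 still-open variables together cover exactly {1, 3, 4, 6, 7, 8} — 6 values for 6 variables — and 6 appears only in H's list, so H = 6.
Among the 5 still-open variables, 4 fits only C (and all 5 values in {1, 3, 4, 7, 8} must be used), so C = 4.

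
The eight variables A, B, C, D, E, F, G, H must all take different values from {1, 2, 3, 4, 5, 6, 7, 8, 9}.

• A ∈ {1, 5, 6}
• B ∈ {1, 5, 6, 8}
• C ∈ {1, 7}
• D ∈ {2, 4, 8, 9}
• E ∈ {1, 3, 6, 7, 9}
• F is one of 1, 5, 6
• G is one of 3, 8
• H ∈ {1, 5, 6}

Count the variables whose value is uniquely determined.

4

A, F, H share exactly the 3 values {1, 5, 6}; by pigeonhole those values go to them, so strike 1, 5, 6 from B, C, E.
B has just one choice, so B = 8. Eliminate 8 elsewhere: D, G.
C has just one choice, so C = 7. Strike 7 from E.
G must be 3 (only option left). Strike 3 from E.
E's domain is down to {9}, so E = 9. Eliminate 9 elsewhere: D.
Determined: B=8, C=7, E=9, G=3. The other variables each still have more than one consistent value. That makes 4.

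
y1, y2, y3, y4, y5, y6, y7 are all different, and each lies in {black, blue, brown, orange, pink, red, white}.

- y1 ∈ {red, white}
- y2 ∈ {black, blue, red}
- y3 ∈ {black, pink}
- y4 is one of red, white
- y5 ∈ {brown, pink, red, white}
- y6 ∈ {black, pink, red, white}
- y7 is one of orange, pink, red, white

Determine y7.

orange

Among the 7 variables, blue fits only y2 (and all 7 values in {black, blue, brown, orange, pink, red, white} must be used), so y2 = blue.
The 6 still-open variables draw from only 6 values {black, brown, orange, pink, red, white}, so each is used; only y5 can be brown, hence y5 = brown.
The 5 still-open variables draw from only 5 values {black, orange, pink, red, white}, so each is used; only y7 can be orange, hence y7 = orange.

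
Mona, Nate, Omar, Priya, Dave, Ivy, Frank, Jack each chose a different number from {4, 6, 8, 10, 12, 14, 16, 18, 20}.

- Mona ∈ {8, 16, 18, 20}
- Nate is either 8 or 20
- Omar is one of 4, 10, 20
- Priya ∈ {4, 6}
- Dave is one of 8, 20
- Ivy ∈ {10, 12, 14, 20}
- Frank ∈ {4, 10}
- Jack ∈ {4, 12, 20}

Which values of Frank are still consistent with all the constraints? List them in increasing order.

Nate and Dave share exactly the 2 values {8, 20}; by pigeonhole those values go to them, so strike 8, 20 from Mona, Omar, Ivy, Jack.
Omar and Frank between them cover only {4, 10} — a naked pair. Remove those values from Priya, Ivy, Jack.
Priya must be 6 (only option left).
Jack has just one choice, so Jack = 12. Remove 12 from Ivy.
That leaves Ivy = 14.
No further eliminations apply; Frank can still be any of 4, 10.

4, 10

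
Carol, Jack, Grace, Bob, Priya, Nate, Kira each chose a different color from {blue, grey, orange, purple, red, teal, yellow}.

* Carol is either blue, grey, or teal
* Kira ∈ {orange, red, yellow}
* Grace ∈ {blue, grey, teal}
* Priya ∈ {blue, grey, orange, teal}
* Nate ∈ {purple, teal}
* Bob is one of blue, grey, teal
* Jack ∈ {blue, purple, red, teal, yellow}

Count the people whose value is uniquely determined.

2

Carol, Grace, Bob between them cover only {blue, grey, teal} — a naked triple. Remove those values from Jack, Priya, Nate.
Priya has just one choice, so Priya = orange. Strike orange from Kira.
That leaves Nate = purple. Eliminate purple elsewhere: Jack.
Determined: Priya=orange, Nate=purple. The other people each still have more than one consistent value. That makes 2.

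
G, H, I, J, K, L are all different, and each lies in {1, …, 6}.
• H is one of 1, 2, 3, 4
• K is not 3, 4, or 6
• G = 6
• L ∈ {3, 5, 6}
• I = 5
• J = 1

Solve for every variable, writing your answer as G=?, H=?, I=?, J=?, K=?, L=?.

G must be 6 (only option left). Strike 6 from L.
I must be 5 (only option left). Remove 5 from K, L.
That leaves J = 1. Strike 1 from H, K.
K has just one choice, so K = 2. So H can't be 2.
That leaves L = 3. Remove 3 from H.
H has just one choice, so H = 4.

G=6, H=4, I=5, J=1, K=2, L=3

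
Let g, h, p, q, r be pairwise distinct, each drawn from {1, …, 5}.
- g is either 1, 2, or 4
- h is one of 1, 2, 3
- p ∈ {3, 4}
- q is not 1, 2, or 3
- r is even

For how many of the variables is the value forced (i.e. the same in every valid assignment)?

1

The 5 variables together cover exactly {1, 2, 3, 4, 5} — 5 values for 5 variables — and 5 appears only in q's list, so q = 5.
Determined: q=5. The other variables each still have more than one consistent value. That makes 1.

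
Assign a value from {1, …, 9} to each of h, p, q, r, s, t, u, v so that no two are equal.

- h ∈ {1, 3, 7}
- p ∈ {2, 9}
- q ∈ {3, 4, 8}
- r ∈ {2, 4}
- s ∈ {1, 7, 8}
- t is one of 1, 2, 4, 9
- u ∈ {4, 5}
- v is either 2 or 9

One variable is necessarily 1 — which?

t

Among the 8 variables, 5 fits only u (and all 8 values in {1, 2, 3, 4, 5, 7, 8, 9} must be used), so u = 5.
p and v between them cover only {2, 9} — a naked pair. Remove those values from r, t.
That leaves r = 4. So q, t can't be 4.
So 1 goes to t.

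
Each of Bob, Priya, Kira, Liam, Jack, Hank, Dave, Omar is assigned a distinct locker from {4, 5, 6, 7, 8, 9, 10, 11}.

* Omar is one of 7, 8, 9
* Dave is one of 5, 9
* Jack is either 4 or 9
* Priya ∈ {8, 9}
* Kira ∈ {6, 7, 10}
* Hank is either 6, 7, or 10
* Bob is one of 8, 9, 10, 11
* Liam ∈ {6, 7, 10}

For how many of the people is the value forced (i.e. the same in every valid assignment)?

Among the 8 variables, 4 fits only Jack (and all 8 values in {4, 5, 6, 7, 8, 9, 10, 11} must be used), so Jack = 4.
The 7 still-open variables together cover exactly {5, 6, 7, 8, 9, 10, 11} — 7 values for 7 variables — and 5 appears only in Dave's list, so Dave = 5.
The 6 still-open variables together cover exactly {6, 7, 8, 9, 10, 11} — 6 values for 6 variables — and 11 appears only in Bob's list, so Bob = 11.
Kira, Liam, Hank between them cover only {6, 7, 10} — a naked triple. Remove those values from Omar.
Determined: Bob=11, Jack=4, Dave=5. The other people each still have more than one consistent value. That makes 3.

3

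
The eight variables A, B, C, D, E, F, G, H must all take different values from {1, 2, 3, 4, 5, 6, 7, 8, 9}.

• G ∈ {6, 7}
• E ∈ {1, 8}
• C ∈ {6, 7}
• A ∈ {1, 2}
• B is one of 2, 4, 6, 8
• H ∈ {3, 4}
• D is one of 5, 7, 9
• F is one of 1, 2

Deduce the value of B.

4

A and F between them cover only {1, 2} — a naked pair. Remove those values from B, E.
E's domain is down to {8}, so E = 8. Remove 8 from B.
C and G between them cover only {6, 7} — a naked pair. Remove those values from B, D.
So B = 4.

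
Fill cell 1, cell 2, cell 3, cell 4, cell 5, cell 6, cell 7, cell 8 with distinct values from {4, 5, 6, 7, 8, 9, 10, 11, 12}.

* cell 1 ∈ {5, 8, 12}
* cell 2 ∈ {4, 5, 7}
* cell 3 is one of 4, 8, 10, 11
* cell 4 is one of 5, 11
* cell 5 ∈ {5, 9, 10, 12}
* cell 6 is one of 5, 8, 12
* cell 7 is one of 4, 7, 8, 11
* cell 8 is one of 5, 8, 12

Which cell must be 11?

cell 4

The 8 variables together cover exactly {4, 5, 7, 8, 9, 10, 11, 12} — 8 values for 8 variables — and 9 appears only in cell 5's list, so cell 5 = 9.
The 7 still-open variables draw from only 7 values {4, 5, 7, 8, 10, 11, 12}, so each is used; only cell 3 can be 10, hence cell 3 = 10.
cell 1, cell 6, cell 8 share exactly the 3 values {5, 8, 12}; by pigeonhole those values go to them, so strike 5, 8, 12 from cell 2, cell 4, cell 7.
So 11 goes to cell 4.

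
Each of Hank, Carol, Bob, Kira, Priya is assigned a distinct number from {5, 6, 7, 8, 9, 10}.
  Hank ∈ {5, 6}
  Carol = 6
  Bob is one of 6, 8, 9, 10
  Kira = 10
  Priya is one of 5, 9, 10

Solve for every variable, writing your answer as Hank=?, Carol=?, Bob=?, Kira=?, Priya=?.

Carol has just one choice, so Carol = 6. Remove 6 from Hank, Bob.
Kira has just one choice, so Kira = 10. So Bob, Priya can't be 10.
Hank must be 5 (only option left). Eliminate 5 elsewhere: Priya.
Priya's domain is down to {9}, so Priya = 9. Eliminate 9 elsewhere: Bob.
Bob must be 8 (only option left).

Hank=5, Carol=6, Bob=8, Kira=10, Priya=9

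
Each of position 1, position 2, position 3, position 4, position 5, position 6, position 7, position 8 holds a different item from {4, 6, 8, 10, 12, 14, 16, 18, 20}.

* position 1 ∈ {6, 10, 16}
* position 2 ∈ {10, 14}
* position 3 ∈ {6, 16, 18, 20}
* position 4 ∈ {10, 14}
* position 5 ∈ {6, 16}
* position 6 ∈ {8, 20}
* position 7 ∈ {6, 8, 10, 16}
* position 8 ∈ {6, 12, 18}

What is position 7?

8

The 8 variables together cover exactly {6, 8, 10, 12, 14, 16, 18, 20} — 8 values for 8 variables — and 12 appears only in position 8's list, so position 8 = 12.
The 7 still-open variables draw from only 7 values {6, 8, 10, 14, 16, 18, 20}, so each is used; only position 3 can be 18, hence position 3 = 18.
Among the 6 still-open variables, 20 fits only position 6 (and all 6 values in {6, 8, 10, 14, 16, 20} must be used), so position 6 = 20.
The 5 still-open variables together cover exactly {6, 8, 10, 14, 16} — 5 values for 5 variables — and 8 appears only in position 7's list, so position 7 = 8.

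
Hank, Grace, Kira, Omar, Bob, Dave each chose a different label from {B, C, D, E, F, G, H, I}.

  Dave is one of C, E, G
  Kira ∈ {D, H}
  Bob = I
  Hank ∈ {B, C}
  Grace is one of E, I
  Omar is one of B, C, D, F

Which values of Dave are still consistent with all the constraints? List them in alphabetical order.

C, G

Bob's domain is down to {I}, so Bob = I. So Grace can't be I.
Grace's domain is down to {E}, so Grace = E. Remove E from Dave.
No further eliminations apply; Dave can still be any of C, G.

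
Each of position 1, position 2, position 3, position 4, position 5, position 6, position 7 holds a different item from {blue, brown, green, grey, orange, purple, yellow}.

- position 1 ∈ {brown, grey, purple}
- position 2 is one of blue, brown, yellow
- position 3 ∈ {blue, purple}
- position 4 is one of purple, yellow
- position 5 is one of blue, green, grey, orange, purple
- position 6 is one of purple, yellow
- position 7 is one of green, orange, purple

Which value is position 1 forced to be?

The 2 variables position 4 and position 6 are confined to {purple, yellow}, which locks those values in; drop them from position 1, position 2, position 3, position 5, position 7.
position 3's domain is down to {blue}, so position 3 = blue. Eliminate blue elsewhere: position 2, position 5.
That leaves position 2 = brown. Remove brown from position 1.
So position 1 = grey.

grey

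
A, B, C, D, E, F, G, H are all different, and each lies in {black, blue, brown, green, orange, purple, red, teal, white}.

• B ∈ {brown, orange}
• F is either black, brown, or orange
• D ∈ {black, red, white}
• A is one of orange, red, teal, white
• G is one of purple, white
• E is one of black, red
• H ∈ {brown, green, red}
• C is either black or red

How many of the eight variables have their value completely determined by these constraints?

4

Among the 8 variables, green fits only H (and all 8 values in {black, brown, green, orange, purple, red, teal, white} must be used), so H = green.
The 7 still-open variables draw from only 7 values {black, brown, orange, purple, red, teal, white}, so each is used; only G can be purple, hence G = purple.
The 6 still-open variables together cover exactly {black, brown, orange, red, teal, white} — 6 values for 6 variables — and teal appears only in A's list, so A = teal.
The 5 still-open variables draw from only 5 values {black, brown, orange, red, white}, so each is used; only D can be white, hence D = white.
C and E between them cover only {black, red} — a naked pair. Remove those values from F.
Determined: A=teal, D=white, G=purple, H=green. The other variables each still have more than one consistent value. That makes 4.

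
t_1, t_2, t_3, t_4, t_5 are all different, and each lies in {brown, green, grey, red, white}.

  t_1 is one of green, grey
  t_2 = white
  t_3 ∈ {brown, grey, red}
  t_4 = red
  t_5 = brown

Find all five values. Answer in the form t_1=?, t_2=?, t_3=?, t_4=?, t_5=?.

t_2 has just one choice, so t_2 = white.
t_4 has just one choice, so t_4 = red. Remove red from t_3.
t_5's domain is down to {brown}, so t_5 = brown. So t_3 can't be brown.
t_3's domain is down to {grey}, so t_3 = grey. Eliminate grey elsewhere: t_1.
t_1 must be green (only option left).

t_1=green, t_2=white, t_3=grey, t_4=red, t_5=brown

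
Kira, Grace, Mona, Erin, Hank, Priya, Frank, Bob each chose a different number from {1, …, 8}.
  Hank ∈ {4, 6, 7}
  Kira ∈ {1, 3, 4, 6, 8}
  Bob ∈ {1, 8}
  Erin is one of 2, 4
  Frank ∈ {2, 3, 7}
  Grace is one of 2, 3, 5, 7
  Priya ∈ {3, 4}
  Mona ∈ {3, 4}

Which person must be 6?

Hank

The 8 variables together cover exactly {1, 2, 3, 4, 5, 6, 7, 8} — 8 values for 8 variables — and 5 appears only in Grace's list, so Grace = 5.
Mona and Priya share exactly the 2 values {3, 4}; by pigeonhole those values go to them, so strike 3, 4 from Kira, Erin, Hank, Frank.
Erin must be 2 (only option left). So Frank can't be 2.
Frank has just one choice, so Frank = 7. So Hank can't be 7.
So 6 goes to Hank.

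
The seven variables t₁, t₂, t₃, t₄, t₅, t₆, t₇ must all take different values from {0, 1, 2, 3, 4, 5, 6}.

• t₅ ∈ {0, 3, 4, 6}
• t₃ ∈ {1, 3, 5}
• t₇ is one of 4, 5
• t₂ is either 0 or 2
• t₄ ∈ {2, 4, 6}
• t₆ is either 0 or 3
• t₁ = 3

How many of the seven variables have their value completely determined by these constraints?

5

t₁ has just one choice, so t₁ = 3. Eliminate 3 elsewhere: t₃, t₅, t₆.
That leaves t₆ = 0. So t₂, t₅ can't be 0.
t₂'s domain is down to {2}, so t₂ = 2. So t₄ can't be 2.
The 4 still-open variables together cover exactly {1, 4, 5, 6} — 4 values for 4 variables — and 1 appears only in t₃'s list, so t₃ = 1.
The 3 still-open variables together cover exactly {4, 5, 6} — 3 values for 3 variables — and 5 appears only in t₇'s list, so t₇ = 5.
Determined: t₁=3, t₂=2, t₃=1, t₆=0, t₇=5. The other variables each still have more than one consistent value. That makes 5.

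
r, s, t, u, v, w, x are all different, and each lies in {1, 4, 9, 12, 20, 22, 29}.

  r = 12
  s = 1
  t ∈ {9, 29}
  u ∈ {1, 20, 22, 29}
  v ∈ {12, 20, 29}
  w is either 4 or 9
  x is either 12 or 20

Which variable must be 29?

v

r's domain is down to {12}, so r = 12. Remove 12 from v, x.
s has just one choice, so s = 1. So u can't be 1.
x's domain is down to {20}, so x = 20. Strike 20 from u, v.
So 29 goes to v.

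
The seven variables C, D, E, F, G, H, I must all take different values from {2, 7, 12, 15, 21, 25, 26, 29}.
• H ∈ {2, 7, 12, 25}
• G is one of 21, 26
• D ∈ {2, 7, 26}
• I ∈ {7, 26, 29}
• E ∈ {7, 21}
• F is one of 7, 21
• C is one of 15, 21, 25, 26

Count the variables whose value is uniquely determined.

3

The 2 variables E and F are confined to {7, 21}, which locks those values in; drop them from C, D, G, H, I.
G's domain is down to {26}, so G = 26. Strike 26 from C, D, I.
I has just one choice, so I = 29.
D has just one choice, so D = 2. Remove 2 from H.
Determined: D=2, G=26, I=29. The other variables each still have more than one consistent value. That makes 3.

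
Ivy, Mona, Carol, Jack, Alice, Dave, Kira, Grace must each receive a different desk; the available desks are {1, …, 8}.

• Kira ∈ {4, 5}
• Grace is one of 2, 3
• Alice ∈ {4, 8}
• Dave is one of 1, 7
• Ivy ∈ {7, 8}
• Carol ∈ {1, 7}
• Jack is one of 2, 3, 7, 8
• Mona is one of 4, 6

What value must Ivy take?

8

The 8 variables draw from only 8 values {1, 2, 3, 4, 5, 6, 7, 8}, so each is used; only Kira can be 5, hence Kira = 5.
The 7 still-open variables draw from only 7 values {1, 2, 3, 4, 6, 7, 8}, so each is used; only Mona can be 6, hence Mona = 6.
The 6 still-open variables together cover exactly {1, 2, 3, 4, 7, 8} — 6 values for 6 variables — and 4 appears only in Alice's list, so Alice = 4.
Carol and Dave between them cover only {1, 7} — a naked pair. Remove those values from Ivy, Jack.
So Ivy = 8.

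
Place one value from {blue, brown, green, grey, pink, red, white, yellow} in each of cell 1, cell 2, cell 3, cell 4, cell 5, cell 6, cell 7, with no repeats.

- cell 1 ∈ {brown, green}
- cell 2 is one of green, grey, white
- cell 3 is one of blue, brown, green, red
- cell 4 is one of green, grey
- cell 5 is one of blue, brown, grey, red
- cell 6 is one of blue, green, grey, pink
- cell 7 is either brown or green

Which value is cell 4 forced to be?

The 7 variables draw from only 7 values {blue, brown, green, grey, pink, red, white}, so each is used; only cell 6 can be pink, hence cell 6 = pink.
The 6 still-open variables draw from only 6 values {blue, brown, green, grey, red, white}, so each is used; only cell 2 can be white, hence cell 2 = white.
The 2 variables cell 1 and cell 7 are confined to {brown, green}, which locks those values in; drop them from cell 3, cell 4, cell 5.
So cell 4 = grey.

grey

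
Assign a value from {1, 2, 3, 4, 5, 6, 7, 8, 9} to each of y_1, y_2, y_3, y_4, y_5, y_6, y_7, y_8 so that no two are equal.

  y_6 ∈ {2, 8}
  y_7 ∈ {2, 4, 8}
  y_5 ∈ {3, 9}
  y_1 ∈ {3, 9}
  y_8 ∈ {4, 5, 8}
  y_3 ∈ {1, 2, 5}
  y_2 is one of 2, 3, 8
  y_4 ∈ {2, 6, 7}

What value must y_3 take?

The 2 variables y_1 and y_5 are confined to {3, 9}, which locks those values in; drop them from y_2.
y_2 and y_6 between them cover only {2, 8} — a naked pair. Remove those values from y_3, y_4, y_7, y_8.
y_7 has just one choice, so y_7 = 4. Remove 4 from y_8.
y_8 has just one choice, so y_8 = 5. Eliminate 5 elsewhere: y_3.
So y_3 = 1.

1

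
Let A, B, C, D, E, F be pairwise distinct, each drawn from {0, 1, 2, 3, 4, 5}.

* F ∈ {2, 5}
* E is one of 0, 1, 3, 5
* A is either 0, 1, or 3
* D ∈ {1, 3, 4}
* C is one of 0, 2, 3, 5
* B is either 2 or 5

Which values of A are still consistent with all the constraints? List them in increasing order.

Among the 6 variables, 4 fits only D (and all 6 values in {0, 1, 2, 3, 4, 5} must be used), so D = 4.
The 2 variables B and F are confined to {2, 5}, which locks those values in; drop them from C, E.
No further eliminations apply; A can still be any of 0, 1, 3.

0, 1, 3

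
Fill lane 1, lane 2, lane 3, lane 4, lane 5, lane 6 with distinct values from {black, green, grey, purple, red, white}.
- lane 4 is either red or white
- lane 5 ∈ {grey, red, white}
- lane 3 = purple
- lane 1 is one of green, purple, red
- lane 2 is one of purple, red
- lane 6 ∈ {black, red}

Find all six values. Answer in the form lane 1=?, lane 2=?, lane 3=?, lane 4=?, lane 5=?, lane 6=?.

lane 3 has just one choice, so lane 3 = purple. So lane 1, lane 2 can't be purple.
lane 2's domain is down to {red}, so lane 2 = red. Strike red from lane 1, lane 4, lane 5, lane 6.
That leaves lane 4 = white. Strike white from lane 5.
lane 5 has just one choice, so lane 5 = grey.
lane 6 has just one choice, so lane 6 = black.
lane 1 must be green (only option left).

lane 1=green, lane 2=red, lane 3=purple, lane 4=white, lane 5=grey, lane 6=black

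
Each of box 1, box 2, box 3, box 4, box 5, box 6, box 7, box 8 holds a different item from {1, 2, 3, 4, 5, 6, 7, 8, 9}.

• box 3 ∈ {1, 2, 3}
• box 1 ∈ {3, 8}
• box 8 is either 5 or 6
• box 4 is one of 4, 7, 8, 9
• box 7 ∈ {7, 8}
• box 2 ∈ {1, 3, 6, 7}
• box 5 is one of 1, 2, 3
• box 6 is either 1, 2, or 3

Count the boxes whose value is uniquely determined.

4

The 3 variables box 3, box 5, box 6 are confined to {1, 2, 3}, which locks those values in; drop them from box 1, box 2.
box 1 must be 8 (only option left). Remove 8 from box 4, box 7.
box 7 has just one choice, so box 7 = 7. So box 2, box 4 can't be 7.
box 2 must be 6 (only option left). Remove 6 from box 8.
box 8 must be 5 (only option left).
Determined: box 1=8, box 2=6, box 7=7, box 8=5. The other boxes each still have more than one consistent value. That makes 4.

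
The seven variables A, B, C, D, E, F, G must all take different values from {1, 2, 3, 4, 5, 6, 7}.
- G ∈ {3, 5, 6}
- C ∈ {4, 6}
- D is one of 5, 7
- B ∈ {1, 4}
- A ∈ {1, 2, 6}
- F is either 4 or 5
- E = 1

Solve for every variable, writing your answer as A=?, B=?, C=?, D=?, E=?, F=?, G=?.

A=2, B=4, C=6, D=7, E=1, F=5, G=3

E has just one choice, so E = 1. Eliminate 1 elsewhere: A, B.
B's domain is down to {4}, so B = 4. Strike 4 from C, F.
C has just one choice, so C = 6. Remove 6 from A, G.
F's domain is down to {5}, so F = 5. Remove 5 from D, G.
G's domain is down to {3}, so G = 3.
That leaves A = 2.
D has just one choice, so D = 7.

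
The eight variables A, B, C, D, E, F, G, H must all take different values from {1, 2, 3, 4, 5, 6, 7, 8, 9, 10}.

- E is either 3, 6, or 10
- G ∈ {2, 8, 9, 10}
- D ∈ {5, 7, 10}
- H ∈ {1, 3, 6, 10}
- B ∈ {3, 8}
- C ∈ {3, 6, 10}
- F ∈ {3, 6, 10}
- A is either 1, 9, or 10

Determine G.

C, E, F between them cover only {3, 6, 10} — a naked triple. Remove those values from A, B, D, G, H.
That leaves B = 8. So G can't be 8.
H has just one choice, so H = 1. Strike 1 from A.
A's domain is down to {9}, so A = 9. Remove 9 from G.
So G = 2.

2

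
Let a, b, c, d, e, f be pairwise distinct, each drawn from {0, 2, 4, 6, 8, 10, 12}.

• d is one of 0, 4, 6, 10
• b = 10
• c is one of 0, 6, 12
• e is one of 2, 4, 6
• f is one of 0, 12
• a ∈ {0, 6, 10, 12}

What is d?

4

b's domain is down to {10}, so b = 10. Strike 10 from a, d.
Among the 5 still-open variables, 2 fits only e (and all 5 values in {0, 2, 4, 6, 12} must be used), so e = 2.
The 4 still-open variables draw from only 4 values {0, 4, 6, 12}, so each is used; only d can be 4, hence d = 4.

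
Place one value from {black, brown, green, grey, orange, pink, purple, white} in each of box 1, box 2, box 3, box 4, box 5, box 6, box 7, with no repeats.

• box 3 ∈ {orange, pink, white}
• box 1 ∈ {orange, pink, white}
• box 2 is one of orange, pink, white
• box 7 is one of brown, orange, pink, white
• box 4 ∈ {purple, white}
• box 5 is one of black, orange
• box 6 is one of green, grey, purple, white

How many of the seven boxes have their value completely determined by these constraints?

3

box 1, box 2, box 3 share exactly the 3 values {orange, pink, white}; by pigeonhole those values go to them, so strike orange, pink, white from box 4, box 5, box 6, box 7.
box 4 must be purple (only option left). Strike purple from box 6.
box 5's domain is down to {black}, so box 5 = black.
That leaves box 7 = brown.
Determined: box 4=purple, box 5=black, box 7=brown. The other boxes each still have more than one consistent value. That makes 3.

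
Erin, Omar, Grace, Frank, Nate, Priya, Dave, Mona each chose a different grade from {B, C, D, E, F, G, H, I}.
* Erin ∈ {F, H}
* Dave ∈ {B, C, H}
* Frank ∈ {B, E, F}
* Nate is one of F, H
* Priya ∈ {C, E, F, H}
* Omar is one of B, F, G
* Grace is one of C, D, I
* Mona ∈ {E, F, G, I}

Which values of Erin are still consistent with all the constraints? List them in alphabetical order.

F, H

The 8 variables draw from only 8 values {B, C, D, E, F, G, H, I}, so each is used; only Grace can be D, hence Grace = D.
The 7 still-open variables together cover exactly {B, C, E, F, G, H, I} — 7 values for 7 variables — and I appears only in Mona's list, so Mona = I.
Among the 6 still-open variables, G fits only Omar (and all 6 values in {B, C, E, F, G, H} must be used), so Omar = G.
Erin and Nate share exactly the 2 values {F, H}; by pigeonhole those values go to them, so strike F, H from Frank, Priya, Dave.
No further eliminations apply; Erin can still be any of F, H.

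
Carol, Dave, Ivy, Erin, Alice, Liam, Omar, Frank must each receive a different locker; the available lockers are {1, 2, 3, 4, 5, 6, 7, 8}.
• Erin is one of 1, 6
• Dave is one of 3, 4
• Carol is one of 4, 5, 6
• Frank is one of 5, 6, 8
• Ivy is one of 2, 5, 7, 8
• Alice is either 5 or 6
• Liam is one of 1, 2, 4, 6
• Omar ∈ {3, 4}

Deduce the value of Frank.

The 8 variables together cover exactly {1, 2, 3, 4, 5, 6, 7, 8} — 8 values for 8 variables — and 7 appears only in Ivy's list, so Ivy = 7.
The 7 still-open variables together cover exactly {1, 2, 3, 4, 5, 6, 8} — 7 values for 7 variables — and 2 appears only in Liam's list, so Liam = 2.
Among the 6 still-open variables, 1 fits only Erin (and all 6 values in {1, 3, 4, 5, 6, 8} must be used), so Erin = 1.
The 5 still-open variables draw from only 5 values {3, 4, 5, 6, 8}, so each is used; only Frank can be 8, hence Frank = 8.

8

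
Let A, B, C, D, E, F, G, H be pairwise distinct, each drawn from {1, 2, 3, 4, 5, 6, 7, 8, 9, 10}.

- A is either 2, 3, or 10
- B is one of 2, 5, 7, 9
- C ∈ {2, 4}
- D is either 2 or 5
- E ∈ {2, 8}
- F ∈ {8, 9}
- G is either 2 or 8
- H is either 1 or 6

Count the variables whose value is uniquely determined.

The 2 variables E and G are confined to {2, 8}, which locks those values in; drop them from A, B, C, D, F.
That leaves C = 4.
D has just one choice, so D = 5. Remove 5 from B.
F has just one choice, so F = 9. Remove 9 from B.
B must be 7 (only option left).
Determined: B=7, C=4, D=5, F=9. The other variables each still have more than one consistent value. That makes 4.

4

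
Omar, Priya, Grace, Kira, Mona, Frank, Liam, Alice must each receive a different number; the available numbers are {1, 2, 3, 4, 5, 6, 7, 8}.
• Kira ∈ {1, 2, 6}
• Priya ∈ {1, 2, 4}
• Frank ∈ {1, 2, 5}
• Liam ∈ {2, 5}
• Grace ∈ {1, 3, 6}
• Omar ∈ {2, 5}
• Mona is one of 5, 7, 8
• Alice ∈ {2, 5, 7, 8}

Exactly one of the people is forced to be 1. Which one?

Frank

Among the 8 variables, 3 fits only Grace (and all 8 values in {1, 2, 3, 4, 5, 6, 7, 8} must be used), so Grace = 3.
The 7 still-open variables together cover exactly {1, 2, 4, 5, 6, 7, 8} — 7 values for 7 variables — and 4 appears only in Priya's list, so Priya = 4.
Among the 6 still-open variables, 6 fits only Kira (and all 6 values in {1, 2, 5, 6, 7, 8} must be used), so Kira = 6.
Among the 5 still-open variables, 1 fits only Frank (and all 5 values in {1, 2, 5, 7, 8} must be used), so Frank = 1.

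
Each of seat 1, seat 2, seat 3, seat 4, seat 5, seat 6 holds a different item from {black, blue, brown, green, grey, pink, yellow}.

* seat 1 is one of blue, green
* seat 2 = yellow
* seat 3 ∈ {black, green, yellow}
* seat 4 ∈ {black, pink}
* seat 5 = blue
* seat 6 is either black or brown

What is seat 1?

seat 2 has just one choice, so seat 2 = yellow. Remove yellow from seat 3.
seat 5's domain is down to {blue}, so seat 5 = blue. So seat 1 can't be blue.
So seat 1 = green.

green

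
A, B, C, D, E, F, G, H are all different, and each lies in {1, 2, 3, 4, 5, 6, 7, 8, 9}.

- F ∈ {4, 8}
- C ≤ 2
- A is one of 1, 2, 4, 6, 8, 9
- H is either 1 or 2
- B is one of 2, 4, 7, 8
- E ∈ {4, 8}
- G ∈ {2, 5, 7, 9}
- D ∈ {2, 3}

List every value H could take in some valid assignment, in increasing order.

C and H share exactly the 2 values {1, 2}; by pigeonhole those values go to them, so strike 1, 2 from A, B, D, G.
D has just one choice, so D = 3.
The 2 variables E and F are confined to {4, 8}, which locks those values in; drop them from A, B.
B's domain is down to {7}, so B = 7. So G can't be 7.
No further eliminations apply; H can still be any of 1, 2.

1, 2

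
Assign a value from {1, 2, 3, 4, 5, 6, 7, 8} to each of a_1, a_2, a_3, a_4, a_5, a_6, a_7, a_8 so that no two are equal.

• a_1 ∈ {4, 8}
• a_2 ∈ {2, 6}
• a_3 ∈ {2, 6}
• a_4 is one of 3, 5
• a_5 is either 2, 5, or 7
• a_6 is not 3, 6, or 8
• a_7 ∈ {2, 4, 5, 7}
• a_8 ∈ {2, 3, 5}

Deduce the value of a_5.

The 8 variables draw from only 8 values {1, 2, 3, 4, 5, 6, 7, 8}, so each is used; only a_6 can be 1, hence a_6 = 1.
The 7 still-open variables draw from only 7 values {2, 3, 4, 5, 6, 7, 8}, so each is used; only a_1 can be 8, hence a_1 = 8.
The 6 still-open variables draw from only 6 values {2, 3, 4, 5, 6, 7}, so each is used; only a_7 can be 4, hence a_7 = 4.
The 5 still-open variables together cover exactly {2, 3, 5, 6, 7} — 5 values for 5 variables — and 7 appears only in a_5's list, so a_5 = 7.

7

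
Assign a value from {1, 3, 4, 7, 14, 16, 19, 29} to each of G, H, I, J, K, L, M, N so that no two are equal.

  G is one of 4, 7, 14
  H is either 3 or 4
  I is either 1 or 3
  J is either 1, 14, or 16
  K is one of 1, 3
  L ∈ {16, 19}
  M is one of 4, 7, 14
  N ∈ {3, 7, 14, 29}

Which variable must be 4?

H

The 8 variables draw from only 8 values {1, 3, 4, 7, 14, 16, 19, 29}, so each is used; only L can be 19, hence L = 19.
The 7 still-open variables together cover exactly {1, 3, 4, 7, 14, 16, 29} — 7 values for 7 variables — and 16 appears only in J's list, so J = 16.
The 6 still-open variables together cover exactly {1, 3, 4, 7, 14, 29} — 6 values for 6 variables — and 29 appears only in N's list, so N = 29.
The 2 variables I and K are confined to {1, 3}, which locks those values in; drop them from H.
So 4 goes to H.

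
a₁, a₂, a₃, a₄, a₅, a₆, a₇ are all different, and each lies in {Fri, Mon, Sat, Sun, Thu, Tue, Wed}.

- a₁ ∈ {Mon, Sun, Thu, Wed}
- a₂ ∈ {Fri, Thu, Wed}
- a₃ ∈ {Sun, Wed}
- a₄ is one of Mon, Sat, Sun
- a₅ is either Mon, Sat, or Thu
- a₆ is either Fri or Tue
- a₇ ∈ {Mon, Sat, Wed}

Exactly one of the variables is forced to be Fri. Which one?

a₂

Among the 7 variables, Tue fits only a₆ (and all 7 values in {Fri, Mon, Sat, Sun, Thu, Tue, Wed} must be used), so a₆ = Tue.
The 6 still-open variables together cover exactly {Fri, Mon, Sat, Sun, Thu, Wed} — 6 values for 6 variables — and Fri appears only in a₂'s list, so a₂ = Fri.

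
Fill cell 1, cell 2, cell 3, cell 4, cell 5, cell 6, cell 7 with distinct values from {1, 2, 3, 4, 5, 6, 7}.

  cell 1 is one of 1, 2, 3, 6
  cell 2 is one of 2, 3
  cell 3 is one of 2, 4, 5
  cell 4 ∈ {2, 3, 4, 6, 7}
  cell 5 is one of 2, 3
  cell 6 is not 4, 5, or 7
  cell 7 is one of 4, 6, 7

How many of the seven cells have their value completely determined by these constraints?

1

The 7 variables together cover exactly {1, 2, 3, 4, 5, 6, 7} — 7 values for 7 variables — and 5 appears only in cell 3's list, so cell 3 = 5.
cell 2 and cell 5 share exactly the 2 values {2, 3}; by pigeonhole those values go to them, so strike 2, 3 from cell 1, cell 4, cell 6.
cell 1 and cell 6 share exactly the 2 values {1, 6}; by pigeonhole those values go to them, so strike 1, 6 from cell 4, cell 7.
Determined: cell 3=5. The other cells each still have more than one consistent value. That makes 1.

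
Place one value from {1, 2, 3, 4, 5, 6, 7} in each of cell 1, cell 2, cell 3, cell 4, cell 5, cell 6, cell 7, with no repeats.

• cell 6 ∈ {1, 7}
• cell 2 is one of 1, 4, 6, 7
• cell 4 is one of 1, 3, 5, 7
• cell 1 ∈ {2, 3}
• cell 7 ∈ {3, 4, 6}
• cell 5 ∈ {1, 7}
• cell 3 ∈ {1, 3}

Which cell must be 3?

Among the 7 variables, 2 fits only cell 1 (and all 7 values in {1, 2, 3, 4, 5, 6, 7} must be used), so cell 1 = 2.
The 6 still-open variables together cover exactly {1, 3, 4, 5, 6, 7} — 6 values for 6 variables — and 5 appears only in cell 4's list, so cell 4 = 5.
The 2 variables cell 5 and cell 6 are confined to {1, 7}, which locks those values in; drop them from cell 2, cell 3.
So 3 goes to cell 3.

cell 3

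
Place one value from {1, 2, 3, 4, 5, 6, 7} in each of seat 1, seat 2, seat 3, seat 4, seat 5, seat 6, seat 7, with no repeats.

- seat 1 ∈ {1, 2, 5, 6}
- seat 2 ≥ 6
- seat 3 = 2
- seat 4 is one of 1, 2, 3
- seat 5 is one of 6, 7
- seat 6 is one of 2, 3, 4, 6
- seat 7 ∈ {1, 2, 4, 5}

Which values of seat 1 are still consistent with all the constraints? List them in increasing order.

seat 3 must be 2 (only option left). Eliminate 2 elsewhere: seat 1, seat 4, seat 6, seat 7.
The 2 variables seat 2 and seat 5 are confined to {6, 7}, which locks those values in; drop them from seat 1, seat 6.
No further eliminations apply; seat 1 can still be any of 1, 5.

1, 5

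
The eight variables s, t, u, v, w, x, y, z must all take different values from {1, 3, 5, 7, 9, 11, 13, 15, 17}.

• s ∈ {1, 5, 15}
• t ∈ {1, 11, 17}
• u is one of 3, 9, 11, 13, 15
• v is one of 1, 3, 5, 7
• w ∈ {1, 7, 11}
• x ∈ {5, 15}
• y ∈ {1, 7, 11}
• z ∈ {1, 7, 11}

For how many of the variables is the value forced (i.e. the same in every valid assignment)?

2

w, y, z share exactly the 3 values {1, 7, 11}; by pigeonhole those values go to them, so strike 1, 7, 11 from s, t, u, v.
t has just one choice, so t = 17.
s and x between them cover only {5, 15} — a naked pair. Remove those values from u, v.
v has just one choice, so v = 3. Strike 3 from u.
Determined: t=17, v=3. The other variables each still have more than one consistent value. That makes 2.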